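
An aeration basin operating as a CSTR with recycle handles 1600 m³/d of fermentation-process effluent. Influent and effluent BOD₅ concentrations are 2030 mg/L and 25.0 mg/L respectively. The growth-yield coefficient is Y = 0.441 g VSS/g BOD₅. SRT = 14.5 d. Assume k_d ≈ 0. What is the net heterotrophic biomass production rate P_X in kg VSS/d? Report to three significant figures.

With endogenous decay neglected, the observed yield equals the true yield: Y_obs = Y = 0.441 g VSS/g BOD₅.
Mass of BOD₅ removed per day: Q(S₀ − S) = 1600 × 2005 g/m³ = 3208 kg/d.
P_X = Y_obs · Q(S₀ − S) = 0.4410 × 3208 = 1415 kg VSS/d.

P_X ≈ 1410 kg VSS/d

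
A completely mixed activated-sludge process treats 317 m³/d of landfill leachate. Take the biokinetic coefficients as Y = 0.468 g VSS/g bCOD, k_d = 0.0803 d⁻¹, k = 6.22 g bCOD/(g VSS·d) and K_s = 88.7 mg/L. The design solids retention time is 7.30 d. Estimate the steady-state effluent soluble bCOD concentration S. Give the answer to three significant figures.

Effluent substrate depends only on kinetics and SRT: S = K_s(1 + k_d θ_c) / [θ_c(Yk − k_d) − 1] = 88.7 × (1 + 0.0803 × 7.30) / [7.30 × (0.468 × 6.22 − 0.0803) − 1] = 140.7 / 19.66 = 7.155 mg/L.

S ≈ 7.16 mg/L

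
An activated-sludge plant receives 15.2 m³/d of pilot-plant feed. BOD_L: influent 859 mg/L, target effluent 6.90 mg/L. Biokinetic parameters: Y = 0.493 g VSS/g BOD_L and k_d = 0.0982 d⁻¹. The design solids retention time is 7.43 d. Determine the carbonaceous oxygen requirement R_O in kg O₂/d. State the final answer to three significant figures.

R_O ≈ 7.71 kg O₂/d

The observed yield is Y_obs = Y/(1 + k_d·θ_c) = 0.493 / (1 + 0.0982 × 7.43) = 0.493 / 1.730 = 0.2850 g VSS per g BOD_L removed.
Q·(S₀ − S) = 15.2 × (859 − 6.90) × 10⁻³ = 12.95 kg/d removed.
Net sludge production P_X = 0.2850 × 12.95 = 3.692 kg VSS/d.
R_O = Q·ΔS − 1.42 P_X = 12.95 − 5.242 = 7.710 kg O₂/d.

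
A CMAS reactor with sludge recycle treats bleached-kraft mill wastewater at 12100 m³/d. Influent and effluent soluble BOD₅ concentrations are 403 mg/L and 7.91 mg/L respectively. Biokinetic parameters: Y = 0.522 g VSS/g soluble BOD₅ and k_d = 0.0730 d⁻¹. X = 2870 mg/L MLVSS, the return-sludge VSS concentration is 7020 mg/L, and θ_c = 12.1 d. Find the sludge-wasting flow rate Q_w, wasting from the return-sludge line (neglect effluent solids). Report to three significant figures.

Rearranging the biomass balance for a CMAS with decay, V = Y·Q·ΔS·θ_c / [X·(1+k_d θ_c)] = 0.522 × 12100 × (403 − 7.91) × 12.1 / [2870 × (1 + 0.0730 × 12.1)] = 3.02×10^7 / 5405 = 5586 m³.
θ_c = V·X/(Q_w·X_r) when wasting from the recycle, so Q_w = V·X/(θ_c·X_r) = 5586 × 2870 / (12.1 × 7020) = 188.8 m³/d.

Q_w ≈ 189 m³/d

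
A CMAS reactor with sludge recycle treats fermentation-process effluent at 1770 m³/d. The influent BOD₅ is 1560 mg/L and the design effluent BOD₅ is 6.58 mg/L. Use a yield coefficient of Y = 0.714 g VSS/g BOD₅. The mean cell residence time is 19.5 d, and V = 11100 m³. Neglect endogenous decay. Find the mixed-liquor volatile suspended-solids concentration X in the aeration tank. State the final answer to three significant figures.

From V·X = Y·Q·(S₀ − S)·θ_c (decay neglected): X = 0.714 × 1770 × (1560 − 6.58) × 19.5 / 11100 = 3449 mg/L.

X ≈ 3450 mg/L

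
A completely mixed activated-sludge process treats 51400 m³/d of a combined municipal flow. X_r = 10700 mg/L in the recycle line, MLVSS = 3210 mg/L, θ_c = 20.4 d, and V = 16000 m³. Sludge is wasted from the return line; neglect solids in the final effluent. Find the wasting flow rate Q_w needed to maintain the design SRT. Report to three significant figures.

Wasting from the return line (neglecting effluent solids): Q_w = V·X / (θ_c·X_r) = 16000 × 3210 / (20.4 × 10700) = 235.3 m³/d.

Q_w ≈ 235 m³/d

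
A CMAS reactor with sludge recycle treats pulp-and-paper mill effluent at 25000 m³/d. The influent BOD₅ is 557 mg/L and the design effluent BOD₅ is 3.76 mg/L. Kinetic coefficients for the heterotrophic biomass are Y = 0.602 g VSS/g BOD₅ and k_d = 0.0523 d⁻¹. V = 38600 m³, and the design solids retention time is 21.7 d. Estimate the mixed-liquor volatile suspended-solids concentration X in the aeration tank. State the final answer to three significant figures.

Solving the biomass balance for X: X = Y Q (S₀−S) θ_c / [V (1+k_d θ_c)] = 0.602 × 25000 × (557 − 3.76) × 21.7 / [38600 × (1 + 0.0523 × 21.7)] = 2193 mg/L.

X ≈ 2190 mg/L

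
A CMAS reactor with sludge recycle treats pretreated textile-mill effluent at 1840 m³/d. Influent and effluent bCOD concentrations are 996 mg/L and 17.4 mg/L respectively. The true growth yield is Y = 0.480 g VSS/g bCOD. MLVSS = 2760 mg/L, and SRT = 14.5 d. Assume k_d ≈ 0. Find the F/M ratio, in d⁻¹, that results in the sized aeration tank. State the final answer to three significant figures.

F/M ≈ 0.146 d⁻¹

With k_d = 0 the design equation reduces to V = Y Q (S₀−S) θ_c / X = 0.480 × 1840 × (996 − 17.4) × 14.5 / 2760 = 4541 m³.
Food-to-microorganism ratio F/M = Q S₀ / (V X) = 1840 × 996 / (4541 × 2760) = 0.1462 d⁻¹.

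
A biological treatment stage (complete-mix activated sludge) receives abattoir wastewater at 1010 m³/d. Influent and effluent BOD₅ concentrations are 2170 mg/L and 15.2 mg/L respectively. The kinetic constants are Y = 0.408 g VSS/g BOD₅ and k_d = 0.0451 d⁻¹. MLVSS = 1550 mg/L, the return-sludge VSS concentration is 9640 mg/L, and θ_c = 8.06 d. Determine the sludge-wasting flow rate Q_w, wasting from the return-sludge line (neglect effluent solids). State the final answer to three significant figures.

Q_w ≈ 67.6 m³/d

Rearranging the biomass balance for a CMAS with decay, V = Y·Q·ΔS·θ_c / [X·(1+k_d θ_c)] = 0.408 × 1010 × (2170 − 15.2) × 8.06 / [1550 × (1 + 0.0451 × 8.06)] = 7.16×10^6 / 2113 = 3386 m³.
θ_c = V·X/(Q_w·X_r) when wasting from the recycle, so Q_w = V·X/(θ_c·X_r) = 3386 × 1550 / (8.06 × 9640) = 67.55 m³/d.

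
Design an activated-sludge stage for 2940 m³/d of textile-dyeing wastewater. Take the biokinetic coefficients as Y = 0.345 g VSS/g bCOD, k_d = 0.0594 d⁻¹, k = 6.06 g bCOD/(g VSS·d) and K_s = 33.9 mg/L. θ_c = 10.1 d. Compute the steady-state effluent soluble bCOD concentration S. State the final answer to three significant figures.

From the Monod/SRT balance for a CMAS, S = K_s·(1+k_d θ_c)/[θ_c·(Y k − k_d) − 1] = 33.9 × (1 + 0.0594 × 10.1) / [10.1 × (0.345 × 6.06 − 0.0594) − 1] = 54.24 / 19.52 = 2.779 mg/L.

S ≈ 2.78 mg/L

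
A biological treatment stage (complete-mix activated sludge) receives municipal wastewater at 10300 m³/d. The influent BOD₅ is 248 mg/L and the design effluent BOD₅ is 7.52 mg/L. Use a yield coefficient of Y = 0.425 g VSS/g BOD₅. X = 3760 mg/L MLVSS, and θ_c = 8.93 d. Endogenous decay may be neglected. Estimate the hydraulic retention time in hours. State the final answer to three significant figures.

τ ≈ 5.83 h

With k_d = 0 the design equation reduces to V = Y Q (S₀−S) θ_c / X = 0.425 × 10300 × (248 − 7.52) × 8.93 / 3760 = 2500 m³.
τ = V/Q = 2500/10300 = 0.2427 d, or 5.826 h.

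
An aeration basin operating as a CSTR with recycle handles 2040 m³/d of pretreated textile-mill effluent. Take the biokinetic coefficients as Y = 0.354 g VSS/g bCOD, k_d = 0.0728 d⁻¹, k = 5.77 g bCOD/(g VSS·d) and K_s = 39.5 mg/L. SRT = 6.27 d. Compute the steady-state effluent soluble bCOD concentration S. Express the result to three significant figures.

For a completely mixed reactor with recycle the Lawrence–McCarty relation gives S = K_s·(1 + k_d·θ_c) / [θ_c·(Y·k − k_d) − 1] = 39.5 × (1 + 0.0728 × 6.27) / [6.27 × (0.354 × 5.77 − 0.0728) − 1] = 57.53 / 11.35 = 5.068 mg/L.

S ≈ 5.07 mg/L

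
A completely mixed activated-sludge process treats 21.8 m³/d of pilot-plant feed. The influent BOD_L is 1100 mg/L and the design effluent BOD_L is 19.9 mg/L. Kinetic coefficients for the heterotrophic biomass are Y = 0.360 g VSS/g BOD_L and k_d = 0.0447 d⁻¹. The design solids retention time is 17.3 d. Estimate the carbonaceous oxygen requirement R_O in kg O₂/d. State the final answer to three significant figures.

The observed yield is Y_obs = Y/(1 + k_d·θ_c) = 0.360 / (1 + 0.0447 × 17.3) = 0.360 / 1.773 = 0.2030 g VSS per g BOD_L removed.
ΔS = 1100 − 19.9 = 1080 mg/L, so the substrate removal rate is 21.8 × 1080/1000 = 23.55 kg BOD_L/d.
Net sludge production P_X = 0.2030 × 23.55 = 4.780 kg VSS/d.
R_O = Q·ΔS − 1.42 P_X = 23.55 − 6.788 = 16.76 kg O₂/d.

R_O ≈ 16.8 kg O₂/d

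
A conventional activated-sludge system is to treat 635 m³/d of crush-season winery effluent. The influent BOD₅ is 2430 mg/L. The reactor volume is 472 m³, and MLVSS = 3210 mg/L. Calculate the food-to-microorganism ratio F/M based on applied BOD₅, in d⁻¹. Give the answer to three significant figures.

F/M ≈ 1.02 d⁻¹

F/M = applied load / biomass = Q·S₀/(V·X) = 635 × 2430 / (472.0 × 3210) = 1.018 d⁻¹.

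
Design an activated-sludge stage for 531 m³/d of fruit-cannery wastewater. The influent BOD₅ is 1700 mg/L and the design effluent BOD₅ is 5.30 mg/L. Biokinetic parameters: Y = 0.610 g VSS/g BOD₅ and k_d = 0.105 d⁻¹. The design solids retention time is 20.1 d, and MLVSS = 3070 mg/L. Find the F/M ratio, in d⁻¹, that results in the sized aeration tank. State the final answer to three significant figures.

Steady-state biomass mass balance: V·X·(1 + k_d·θ_c) = Y·Q·(S₀ − S)·θ_c, so V = 0.610 × 531 × (1700 − 5.30) × 20.1 / [3070 × (1 + 0.105 × 20.1)] = 1.1×10^7 / 9549 = 1155 m³.
F/M = Q·S₀ / (V·X) = 531 × 1700 / (1155 × 3070) = 0.2545 g BOD₅·(g VSS·d)⁻¹.

F/M ≈ 0.254 d⁻¹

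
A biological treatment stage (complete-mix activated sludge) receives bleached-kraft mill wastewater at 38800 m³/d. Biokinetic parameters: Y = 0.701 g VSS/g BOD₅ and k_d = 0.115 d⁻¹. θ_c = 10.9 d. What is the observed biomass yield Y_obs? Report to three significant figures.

Y_obs ≈ 0.311 g VSS/g BOD₅

The observed yield is Y_obs = Y/(1 + k_d·θ_c) = 0.701 / (1 + 0.115 × 10.9) = 0.701 / 2.253 = 0.3111 g VSS per g BOD₅ removed.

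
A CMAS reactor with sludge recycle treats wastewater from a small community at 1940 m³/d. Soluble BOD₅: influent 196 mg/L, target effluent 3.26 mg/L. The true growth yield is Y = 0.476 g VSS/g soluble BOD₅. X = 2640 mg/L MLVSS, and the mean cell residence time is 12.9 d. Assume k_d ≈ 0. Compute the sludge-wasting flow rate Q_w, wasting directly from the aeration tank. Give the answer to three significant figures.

Q_w ≈ 67.4 m³/d

With k_d = 0 the design equation reduces to V = Y Q (S₀−S) θ_c / X = 0.476 × 1940 × (196 − 3.26) × 12.9 / 2640 = 869.7 m³.
With mixed-liquor wasting, θ_c = V/Q_w, so Q_w = V/θ_c = 869.7/12.9 = 67.42 m³/d.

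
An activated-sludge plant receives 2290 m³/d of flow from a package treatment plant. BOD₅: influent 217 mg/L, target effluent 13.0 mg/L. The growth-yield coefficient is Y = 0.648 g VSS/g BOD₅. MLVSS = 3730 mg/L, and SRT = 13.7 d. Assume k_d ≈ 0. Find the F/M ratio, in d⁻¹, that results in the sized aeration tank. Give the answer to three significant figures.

V·X = Y·Q·ΔS·θ_c gives V = 0.648 × 2290 × (217 − 13.0) × 13.7 / 3730 = 1112 m³.
Food-to-microorganism ratio F/M = Q S₀ / (V X) = 2290 × 217 / (1112 × 3730) = 0.1198 d⁻¹.

F/M ≈ 0.120 d⁻¹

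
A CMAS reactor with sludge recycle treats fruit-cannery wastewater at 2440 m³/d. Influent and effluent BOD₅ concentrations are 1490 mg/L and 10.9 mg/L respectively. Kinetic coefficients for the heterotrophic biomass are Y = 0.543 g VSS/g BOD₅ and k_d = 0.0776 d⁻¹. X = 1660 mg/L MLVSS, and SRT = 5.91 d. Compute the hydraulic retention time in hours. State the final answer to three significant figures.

Rearranging the biomass balance for a CMAS with decay, V = Y·Q·ΔS·θ_c / [X·(1+k_d θ_c)] = 0.543 × 2440 × (1490 − 10.9) × 5.91 / [1660 × (1 + 0.0776 × 5.91)] = 1.16×10^7 / 2421 = 4783 m³.
τ = V/Q = 4783/2440 = 1.960 d, or 47.05 h.

τ ≈ 47.0 h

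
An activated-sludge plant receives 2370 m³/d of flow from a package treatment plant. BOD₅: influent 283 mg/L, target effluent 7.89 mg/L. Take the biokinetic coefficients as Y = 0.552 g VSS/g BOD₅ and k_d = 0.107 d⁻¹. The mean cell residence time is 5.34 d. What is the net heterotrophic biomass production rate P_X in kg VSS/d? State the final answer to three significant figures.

Observed yield with endogenous decay: Y_obs = Y / (1 + k_d·θ_c) = 0.552 / (1 + 0.107 × 5.34) = 0.552 / 1.571 = 0.3513 g VSS/g BOD₅.
ΔS = 283 − 7.89 = 275.1 mg/L, so the substrate removal rate is 2370 × 275.1/1000 = 652.0 kg BOD₅/d.
P_X = Y_obs · Q(S₀ − S) = 0.3513 × 652.0 = 229.0 kg VSS/d.

P_X ≈ 229 kg VSS/d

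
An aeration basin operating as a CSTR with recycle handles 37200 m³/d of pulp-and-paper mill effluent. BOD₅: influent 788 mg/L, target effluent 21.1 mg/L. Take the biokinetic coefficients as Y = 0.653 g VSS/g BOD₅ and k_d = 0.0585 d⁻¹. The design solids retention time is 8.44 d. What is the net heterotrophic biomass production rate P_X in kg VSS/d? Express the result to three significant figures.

P_X ≈ 12500 kg VSS/d

The observed yield is Y_obs = Y/(1 + k_d·θ_c) = 0.653 / (1 + 0.0585 × 8.44) = 0.653 / 1.494 = 0.4372 g VSS per g BOD₅ removed.
ΔS = 788 − 21.1 = 766.9 mg/L, so the substrate removal rate is 37200 × 766.9/1000 = 28529 kg BOD₅/d.
P_X = Y_obs · Q(S₀ − S) = 0.4372 × 28529 = 12472 kg VSS/d.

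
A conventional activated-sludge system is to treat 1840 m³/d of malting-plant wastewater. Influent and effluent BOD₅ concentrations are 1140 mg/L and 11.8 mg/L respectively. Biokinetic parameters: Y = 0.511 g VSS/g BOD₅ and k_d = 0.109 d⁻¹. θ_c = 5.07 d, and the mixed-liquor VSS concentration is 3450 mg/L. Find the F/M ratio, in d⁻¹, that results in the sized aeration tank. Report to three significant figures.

F/M ≈ 0.606 d⁻¹

From the SRT design equation V = Y Q (S₀−S) θ_c / [X (1 + k_d θ_c)] = 0.511 × 1840 × (1140 − 11.8) × 5.07 / [3450 × (1 + 0.109 × 5.07)] = 5.38×10^6 / 5357 = 1004 m³.
F/M = applied load / biomass = Q·S₀/(V·X) = 1840 × 1140 / (1004 × 3450) = 0.6056 d⁻¹.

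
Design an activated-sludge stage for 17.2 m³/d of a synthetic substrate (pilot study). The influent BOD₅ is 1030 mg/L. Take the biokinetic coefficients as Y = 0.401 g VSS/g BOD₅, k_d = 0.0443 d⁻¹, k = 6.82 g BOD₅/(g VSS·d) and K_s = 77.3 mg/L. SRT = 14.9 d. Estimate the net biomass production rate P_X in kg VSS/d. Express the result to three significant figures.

P_X ≈ 4.27 kg VSS/d

For a completely mixed reactor with recycle the Lawrence–McCarty relation gives S = K_s·(1 + k_d·θ_c) / [θ_c·(Y·k − k_d) − 1] = 77.3 × (1 + 0.0443 × 14.9) / [14.9 × (0.401 × 6.82 − 0.0443) − 1] = 128.3 / 39.09 = 3.283 mg/L.
Y_obs = Y / (1 + k_d θ_c) = 0.401 / (1 + 0.0443 × 14.9) = 0.401 / 1.660 = 0.2416.
Mass of BOD₅ removed per day: Q(S₀ − S) = 17.2 × 1027 g/m³ = 17.66 kg/d.
Net biomass production P_X = Y_obs × Q·(S₀ − S) = 0.2416 × 17.66 = 4.266 kg VSS/d.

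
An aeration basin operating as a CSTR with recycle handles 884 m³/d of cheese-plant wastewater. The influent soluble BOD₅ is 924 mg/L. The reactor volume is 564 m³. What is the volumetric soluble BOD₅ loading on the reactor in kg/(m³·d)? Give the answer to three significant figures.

L_v ≈ 1.45 kg soluble BOD₅/(m³·d)

Applied soluble BOD₅ load per unit volume = Q·S₀/V = (884 × 924/1000)/564.0 = 1.448 kg soluble BOD₅·m⁻³·d⁻¹.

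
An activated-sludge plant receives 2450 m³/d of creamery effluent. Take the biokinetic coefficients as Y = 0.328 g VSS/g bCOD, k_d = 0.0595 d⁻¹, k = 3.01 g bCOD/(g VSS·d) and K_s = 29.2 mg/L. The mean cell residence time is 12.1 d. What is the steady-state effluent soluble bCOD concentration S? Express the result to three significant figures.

From the Monod/SRT balance for a CMAS, S = K_s·(1+k_d θ_c)/[θ_c·(Y k − k_d) − 1] = 29.2 × (1 + 0.0595 × 12.1) / [12.1 × (0.328 × 3.01 − 0.0595) − 1] = 50.22 / 10.23 = 4.911 mg/L.

S ≈ 4.91 mg/L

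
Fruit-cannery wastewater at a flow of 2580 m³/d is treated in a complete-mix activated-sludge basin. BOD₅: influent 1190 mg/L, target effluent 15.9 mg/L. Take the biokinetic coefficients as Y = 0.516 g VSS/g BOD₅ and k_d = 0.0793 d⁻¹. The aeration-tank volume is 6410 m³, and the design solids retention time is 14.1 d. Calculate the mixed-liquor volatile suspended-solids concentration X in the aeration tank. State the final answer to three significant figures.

X = Y·Q·ΔS·θ_c / [V·(1 + k_d θ_c)] = 0.516 × 2580 × (1190 − 15.9) × 14.1 / [6410 × (1 + 0.0793 × 14.1)] = 1623 mg/L.

X ≈ 1620 mg/L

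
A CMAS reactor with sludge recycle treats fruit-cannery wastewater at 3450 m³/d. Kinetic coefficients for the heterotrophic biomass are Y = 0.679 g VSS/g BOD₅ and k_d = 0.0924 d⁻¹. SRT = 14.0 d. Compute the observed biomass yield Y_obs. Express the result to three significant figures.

Y_obs = Y / (1 + k_d θ_c) = 0.679 / (1 + 0.0924 × 14.0) = 0.679 / 2.294 = 0.2960.

Y_obs ≈ 0.296 g VSS/g BOD₅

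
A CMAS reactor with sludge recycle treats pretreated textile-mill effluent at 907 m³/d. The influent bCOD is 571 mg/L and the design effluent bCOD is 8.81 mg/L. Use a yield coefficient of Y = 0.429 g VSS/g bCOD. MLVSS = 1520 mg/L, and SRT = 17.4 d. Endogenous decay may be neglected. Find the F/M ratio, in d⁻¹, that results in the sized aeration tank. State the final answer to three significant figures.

Biomass mass balance (decay neglected): V·X = Y·Q·(S₀ − S)·θ_c, so V = 0.429 × 907 × (571 − 8.81) × 17.4 / 1520 = 2504 m³.
F/M = applied load / biomass = Q·S₀/(V·X) = 907 × 571 / (2504 × 1520) = 0.1361 d⁻¹.

F/M ≈ 0.136 d⁻¹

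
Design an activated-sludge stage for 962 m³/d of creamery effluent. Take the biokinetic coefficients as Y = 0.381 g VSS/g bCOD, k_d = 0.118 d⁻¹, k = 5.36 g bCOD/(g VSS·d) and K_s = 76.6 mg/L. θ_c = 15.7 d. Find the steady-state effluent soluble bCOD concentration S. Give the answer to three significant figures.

Effluent substrate depends only on kinetics and SRT: S = K_s(1 + k_d θ_c) / [θ_c(Yk − k_d) − 1] = 76.6 × (1 + 0.118 × 15.7) / [15.7 × (0.381 × 5.36 − 0.118) − 1] = 218.5 / 29.21 = 7.481 mg/L.

S ≈ 7.48 mg/L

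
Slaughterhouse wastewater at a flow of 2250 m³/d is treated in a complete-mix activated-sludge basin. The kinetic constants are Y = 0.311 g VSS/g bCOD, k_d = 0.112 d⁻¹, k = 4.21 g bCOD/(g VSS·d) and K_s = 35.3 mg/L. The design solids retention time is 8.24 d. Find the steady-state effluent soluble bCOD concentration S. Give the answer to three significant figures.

S ≈ 7.66 mg/L

Effluent substrate depends only on kinetics and SRT: S = K_s(1 + k_d θ_c) / [θ_c(Yk − k_d) − 1] = 35.3 × (1 + 0.112 × 8.24) / [8.24 × (0.311 × 4.21 − 0.112) − 1] = 67.88 / 8.866 = 7.656 mg/L.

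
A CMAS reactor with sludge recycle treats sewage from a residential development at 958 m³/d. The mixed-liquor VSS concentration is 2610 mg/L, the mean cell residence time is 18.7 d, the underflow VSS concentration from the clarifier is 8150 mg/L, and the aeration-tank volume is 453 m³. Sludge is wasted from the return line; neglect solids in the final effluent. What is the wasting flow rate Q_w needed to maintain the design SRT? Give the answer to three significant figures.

θ_c = V·X/(Q_w·X_r) when wasting from the recycle, so Q_w = V·X/(θ_c·X_r) = 453.0 × 2610 / (18.7 × 8150) = 7.758 m³/d.

Q_w ≈ 7.76 m³/d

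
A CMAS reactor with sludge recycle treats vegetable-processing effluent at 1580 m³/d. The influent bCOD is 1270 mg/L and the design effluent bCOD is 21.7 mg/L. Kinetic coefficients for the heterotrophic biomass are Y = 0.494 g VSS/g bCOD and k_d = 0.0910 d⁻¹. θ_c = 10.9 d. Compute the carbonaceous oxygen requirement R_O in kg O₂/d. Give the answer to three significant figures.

Y_obs = Y / (1 + k_d θ_c) = 0.494 / (1 + 0.0910 × 10.9) = 0.494 / 1.992 = 0.2480.
Substrate removed = Q·(S₀ − S) = 1580 m³/d × (1270 − 21.7) g/m³ = 1.97×10^6 g/d = 1972 kg/d.
Net sludge production P_X = 0.2480 × 1972 = 489.1 kg VSS/d.
Carbonaceous O₂ demand = substrate oxidised − cell-mass equivalent = 1972 − 1.42 × 489.1 = 1278 kg O₂/d.

R_O ≈ 1280 kg O₂/d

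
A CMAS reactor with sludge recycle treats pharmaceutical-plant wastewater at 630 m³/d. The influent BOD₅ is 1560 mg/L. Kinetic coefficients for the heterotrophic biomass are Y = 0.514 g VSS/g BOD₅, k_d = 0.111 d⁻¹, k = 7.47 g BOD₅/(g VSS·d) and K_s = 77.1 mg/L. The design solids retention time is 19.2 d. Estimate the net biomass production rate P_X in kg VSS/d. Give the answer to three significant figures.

P_X ≈ 161 kg VSS/d

From the Monod/SRT balance for a CMAS, S = K_s·(1+k_d θ_c)/[θ_c·(Y k − k_d) − 1] = 77.1 × (1 + 0.111 × 19.2) / [19.2 × (0.514 × 7.47 − 0.111) − 1] = 241.4 / 70.59 = 3.420 mg/L.
The observed yield is Y_obs = Y/(1 + k_d·θ_c) = 0.514 / (1 + 0.111 × 19.2) = 0.514 / 3.131 = 0.1642 g VSS per g BOD₅ removed.
Q·(S₀ − S) = 630 × (1560 − 3.42) × 10⁻³ = 980.6 kg/d removed.
P_X = Y_obs · Q(S₀ − S) = 0.1642 × 980.6 = 161.0 kg VSS/d.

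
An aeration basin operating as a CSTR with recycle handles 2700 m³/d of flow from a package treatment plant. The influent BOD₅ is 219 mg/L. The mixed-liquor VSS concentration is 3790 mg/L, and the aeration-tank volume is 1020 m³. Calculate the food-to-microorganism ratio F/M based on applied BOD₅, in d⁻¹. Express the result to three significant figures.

F/M = applied load / biomass = Q·S₀/(V·X) = 2700 × 219 / (1020 × 3790) = 0.1530 d⁻¹.

F/M ≈ 0.153 d⁻¹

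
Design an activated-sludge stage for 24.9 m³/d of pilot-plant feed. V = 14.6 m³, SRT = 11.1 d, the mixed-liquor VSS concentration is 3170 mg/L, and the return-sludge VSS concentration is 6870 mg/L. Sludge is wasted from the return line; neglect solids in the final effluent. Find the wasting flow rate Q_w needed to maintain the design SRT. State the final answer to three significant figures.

Q_w ≈ 0.607 m³/d

Q_w = (V·X)/(θ_c X_r) = 14.60 × 3170 / (11.1 × 6870) = 0.6069 m³/d.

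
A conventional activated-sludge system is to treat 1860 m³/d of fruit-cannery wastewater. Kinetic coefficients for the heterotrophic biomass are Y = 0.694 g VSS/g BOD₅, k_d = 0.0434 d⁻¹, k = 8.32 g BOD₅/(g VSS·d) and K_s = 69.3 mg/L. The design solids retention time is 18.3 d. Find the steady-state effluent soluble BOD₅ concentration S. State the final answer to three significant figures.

For a completely mixed reactor with recycle the Lawrence–McCarty relation gives S = K_s·(1 + k_d·θ_c) / [θ_c·(Y·k − k_d) − 1] = 69.3 × (1 + 0.0434 × 18.3) / [18.3 × (0.694 × 8.32 − 0.0434) − 1] = 124.3 / 103.9 = 1.197 mg/L.

S ≈ 1.20 mg/L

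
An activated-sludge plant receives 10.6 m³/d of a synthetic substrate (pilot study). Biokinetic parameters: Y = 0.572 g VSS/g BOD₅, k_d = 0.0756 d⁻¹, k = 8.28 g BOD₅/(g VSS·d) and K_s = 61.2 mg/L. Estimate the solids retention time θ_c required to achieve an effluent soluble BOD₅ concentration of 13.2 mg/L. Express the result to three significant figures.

θ_c ≈ 1.31 d

At the target effluent, Y k S/(K_s+S) = 0.572×8.28×13.2/74.40 = 0.8403 d⁻¹.
Then 1/θ_c = μ − k_d = 0.8403 − 0.0756 = 0.7647 d⁻¹, giving θ_c = 1.308 d.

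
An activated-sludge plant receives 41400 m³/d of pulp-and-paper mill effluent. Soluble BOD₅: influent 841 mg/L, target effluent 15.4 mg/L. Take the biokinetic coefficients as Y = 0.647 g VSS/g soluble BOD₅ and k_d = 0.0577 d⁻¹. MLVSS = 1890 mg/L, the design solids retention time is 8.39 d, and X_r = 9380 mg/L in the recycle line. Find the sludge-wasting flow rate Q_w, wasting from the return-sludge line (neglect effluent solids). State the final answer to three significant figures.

Rearranging the biomass balance for a CMAS with decay, V = Y·Q·ΔS·θ_c / [X·(1+k_d θ_c)] = 0.647 × 41400 × (841 − 15.4) × 8.39 / [1890 × (1 + 0.0577 × 8.39)] = 1.86×10^8 / 2805 = 66147 m³.
Wasting from the return line (neglecting effluent solids): Q_w = V·X / (θ_c·X_r) = 66147 × 1890 / (8.39 × 9380) = 1589 m³/d.

Q_w ≈ 1590 m³/d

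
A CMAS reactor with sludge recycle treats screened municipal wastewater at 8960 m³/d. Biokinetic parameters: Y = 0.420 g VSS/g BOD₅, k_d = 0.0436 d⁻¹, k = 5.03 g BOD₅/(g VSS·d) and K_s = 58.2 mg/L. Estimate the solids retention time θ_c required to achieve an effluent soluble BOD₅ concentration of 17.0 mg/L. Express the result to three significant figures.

θ_c ≈ 2.30 d

From 1/θ_c = Y·k·S/(K_s + S) − k_d: Y·k·S/(K_s+S) = 0.420 × 5.03 × 17.0 / (58.2 + 17.0) = 0.4776 d⁻¹.
Then 1/θ_c = μ − k_d = 0.4776 − 0.0436 = 0.4340 d⁻¹, giving θ_c = 2.304 d.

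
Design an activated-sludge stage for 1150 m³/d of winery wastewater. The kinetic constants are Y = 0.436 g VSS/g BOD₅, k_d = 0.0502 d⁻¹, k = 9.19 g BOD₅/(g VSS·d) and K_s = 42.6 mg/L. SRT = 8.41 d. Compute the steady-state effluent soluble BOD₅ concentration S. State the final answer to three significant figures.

For a completely mixed reactor with recycle the Lawrence–McCarty relation gives S = K_s·(1 + k_d·θ_c) / [θ_c·(Y·k − k_d) − 1] = 42.6 × (1 + 0.0502 × 8.41) / [8.41 × (0.436 × 9.19 − 0.0502) − 1] = 60.58 / 32.28 = 1.877 mg/L.

S ≈ 1.88 mg/L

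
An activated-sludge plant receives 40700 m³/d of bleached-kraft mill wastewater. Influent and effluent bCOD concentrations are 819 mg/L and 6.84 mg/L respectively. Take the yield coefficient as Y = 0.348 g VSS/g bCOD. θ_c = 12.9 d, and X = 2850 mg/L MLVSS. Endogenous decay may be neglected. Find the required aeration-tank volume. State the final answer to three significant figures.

With k_d = 0 the design equation reduces to V = Y Q (S₀−S) θ_c / X = 0.348 × 40700 × (819 − 6.84) × 12.9 / 2850 = 52067 m³.

V ≈ 52100 m³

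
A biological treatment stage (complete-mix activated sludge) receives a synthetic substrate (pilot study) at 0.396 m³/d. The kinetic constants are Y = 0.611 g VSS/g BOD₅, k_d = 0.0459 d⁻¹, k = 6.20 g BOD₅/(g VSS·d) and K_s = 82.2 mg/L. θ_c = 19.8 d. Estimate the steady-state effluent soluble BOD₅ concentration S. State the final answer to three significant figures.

S ≈ 2.15 mg/L

For a completely mixed reactor with recycle the Lawrence–McCarty relation gives S = K_s·(1 + k_d·θ_c) / [θ_c·(Y·k − k_d) − 1] = 82.2 × (1 + 0.0459 × 19.8) / [19.8 × (0.611 × 6.20 − 0.0459) − 1] = 156.9 / 73.10 = 2.147 mg/L.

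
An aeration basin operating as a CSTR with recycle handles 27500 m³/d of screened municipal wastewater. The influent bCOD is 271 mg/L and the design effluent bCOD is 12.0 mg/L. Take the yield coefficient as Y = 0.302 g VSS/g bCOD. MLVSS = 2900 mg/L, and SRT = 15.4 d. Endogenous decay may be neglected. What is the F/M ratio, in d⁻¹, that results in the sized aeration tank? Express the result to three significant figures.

With k_d = 0 the design equation reduces to V = Y Q (S₀−S) θ_c / X = 0.302 × 27500 × (271 − 12.0) × 15.4 / 2900 = 11423 m³.
F/M = Q·S₀ / (V·X) = 27500 × 271 / (11423 × 2900) = 0.2250 g bCOD·(g VSS·d)⁻¹.

F/M ≈ 0.225 d⁻¹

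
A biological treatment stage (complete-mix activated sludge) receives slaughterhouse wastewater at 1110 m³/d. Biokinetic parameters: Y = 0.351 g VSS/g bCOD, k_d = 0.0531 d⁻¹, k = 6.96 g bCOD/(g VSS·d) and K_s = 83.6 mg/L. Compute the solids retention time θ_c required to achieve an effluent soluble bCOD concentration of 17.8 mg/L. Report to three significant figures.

At the target effluent, Y k S/(K_s+S) = 0.351×6.96×17.8/101.4 = 0.4288 d⁻¹.
Then 1/θ_c = μ − k_d = 0.4288 − 0.0531 = 0.3757 d⁻¹, giving θ_c = 2.661 d.

θ_c ≈ 2.66 d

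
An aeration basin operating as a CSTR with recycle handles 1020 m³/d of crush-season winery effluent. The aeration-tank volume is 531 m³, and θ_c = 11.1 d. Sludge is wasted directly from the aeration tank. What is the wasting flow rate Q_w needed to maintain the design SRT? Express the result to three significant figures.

Q_w ≈ 47.8 m³/d

For wasting at MLVSS concentration, Q_w = V/θ_c = 531.0/11.1 = 47.84 m³/d.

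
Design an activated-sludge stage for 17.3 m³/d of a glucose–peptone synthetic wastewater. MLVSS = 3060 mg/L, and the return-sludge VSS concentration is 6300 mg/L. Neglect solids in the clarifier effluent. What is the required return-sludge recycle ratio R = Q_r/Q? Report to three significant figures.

R = Q_r/Q = X/(X_r − X) = 3060 / (6300 − 3060) = 0.9444.

R ≈ 0.944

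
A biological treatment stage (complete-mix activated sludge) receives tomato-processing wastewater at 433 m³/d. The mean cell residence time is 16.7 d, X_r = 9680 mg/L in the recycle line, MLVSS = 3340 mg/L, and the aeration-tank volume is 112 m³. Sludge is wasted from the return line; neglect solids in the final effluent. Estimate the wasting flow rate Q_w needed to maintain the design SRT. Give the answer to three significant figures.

Q_w ≈ 2.31 m³/d

θ_c = V·X/(Q_w·X_r) when wasting from the recycle, so Q_w = V·X/(θ_c·X_r) = 112.0 × 3340 / (16.7 × 9680) = 2.314 m³/d.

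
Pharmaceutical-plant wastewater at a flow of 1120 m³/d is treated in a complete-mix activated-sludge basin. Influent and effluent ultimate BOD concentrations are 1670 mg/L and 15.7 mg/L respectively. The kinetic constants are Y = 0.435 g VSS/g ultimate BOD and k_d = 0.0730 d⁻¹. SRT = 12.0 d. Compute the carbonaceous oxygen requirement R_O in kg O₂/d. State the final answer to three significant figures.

R_O ≈ 1240 kg O₂/d

The observed yield is Y_obs = Y/(1 + k_d·θ_c) = 0.435 / (1 + 0.0730 × 12.0) = 0.435 / 1.876 = 0.2319 g VSS per g ultimate BOD removed.
Mass of ultimate BOD removed per day: Q(S₀ − S) = 1120 × 1654 g/m³ = 1853 kg/d.
Net sludge production P_X = 0.2319 × 1853 = 429.6 kg VSS/d.
R_O = Q·(S₀ − S) − 1.42·P_X = 1853 − 1.42 × 429.6 = 1243 kg O₂/d.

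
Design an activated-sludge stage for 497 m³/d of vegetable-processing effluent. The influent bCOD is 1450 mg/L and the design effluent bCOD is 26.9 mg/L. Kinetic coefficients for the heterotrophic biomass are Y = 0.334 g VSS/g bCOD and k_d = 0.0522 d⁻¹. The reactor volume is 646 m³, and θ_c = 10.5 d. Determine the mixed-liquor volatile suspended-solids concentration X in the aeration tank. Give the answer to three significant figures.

Solving the biomass balance for X: X = Y Q (S₀−S) θ_c / [V (1+k_d θ_c)] = 0.334 × 497 × (1450 − 26.9) × 10.5 / [646 × (1 + 0.0522 × 10.5)] = 2480 mg/L.

X ≈ 2480 mg/L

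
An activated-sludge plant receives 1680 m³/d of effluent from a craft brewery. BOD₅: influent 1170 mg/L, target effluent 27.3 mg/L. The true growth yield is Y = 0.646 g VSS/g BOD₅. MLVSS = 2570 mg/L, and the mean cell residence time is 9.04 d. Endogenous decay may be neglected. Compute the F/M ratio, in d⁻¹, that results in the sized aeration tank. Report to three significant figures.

V·X = Y·Q·ΔS·θ_c gives V = 0.646 × 1680 × (1170 − 27.3) × 9.04 / 2570 = 4362 m³.
Food-to-microorganism ratio F/M = Q S₀ / (V X) = 1680 × 1170 / (4362 × 2570) = 0.1753 d⁻¹.

F/M ≈ 0.175 d⁻¹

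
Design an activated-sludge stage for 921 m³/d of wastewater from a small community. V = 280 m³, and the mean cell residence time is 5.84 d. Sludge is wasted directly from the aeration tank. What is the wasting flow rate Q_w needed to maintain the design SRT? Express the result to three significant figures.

Q_w ≈ 47.9 m³/d

Wasting from the aeration tank: Q_w = V / θ_c = 280.0 / 5.84 = 47.95 m³/d.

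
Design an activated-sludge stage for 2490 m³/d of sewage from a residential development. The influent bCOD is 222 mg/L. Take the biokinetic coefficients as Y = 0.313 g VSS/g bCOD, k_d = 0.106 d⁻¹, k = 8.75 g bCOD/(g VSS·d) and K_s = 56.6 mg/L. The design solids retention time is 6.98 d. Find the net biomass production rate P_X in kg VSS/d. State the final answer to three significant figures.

P_X ≈ 96.9 kg VSS/d

For a completely mixed reactor with recycle the Lawrence–McCarty relation gives S = K_s·(1 + k_d·θ_c) / [θ_c·(Y·k − k_d) − 1] = 56.6 × (1 + 0.106 × 6.98) / [6.98 × (0.313 × 8.75 − 0.106) − 1] = 98.48 / 17.38 = 5.667 mg/L.
Correct the yield for decay: Y_obs = Y/(1 + k_d θ_c) = 0.313 / (1 + 0.106 × 6.98) = 0.313 / 1.740 = 0.1799.
Mass of bCOD removed per day: Q(S₀ − S) = 2490 × 216.3 g/m³ = 538.7 kg/d.
Net biomass production P_X = Y_obs × Q·(S₀ − S) = 0.1799 × 538.7 = 96.90 kg VSS/d.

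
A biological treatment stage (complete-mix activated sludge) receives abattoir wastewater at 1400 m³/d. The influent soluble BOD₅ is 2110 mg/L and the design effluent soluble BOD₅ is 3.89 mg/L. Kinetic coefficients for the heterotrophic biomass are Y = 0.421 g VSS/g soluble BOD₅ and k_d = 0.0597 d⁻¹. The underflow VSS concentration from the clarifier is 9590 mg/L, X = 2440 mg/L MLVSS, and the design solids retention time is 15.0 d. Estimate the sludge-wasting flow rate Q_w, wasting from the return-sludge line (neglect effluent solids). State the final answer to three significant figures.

Q_w ≈ 68.3 m³/d

From the SRT design equation V = Y Q (S₀−S) θ_c / [X (1 + k_d θ_c)] = 0.421 × 1400 × (2110 − 3.89) × 15.0 / [2440 × (1 + 0.0597 × 15.0)] = 1.86×10^7 / 4625 = 4026 m³.
θ_c = V·X/(Q_w·X_r) when wasting from the recycle, so Q_w = V·X/(θ_c·X_r) = 4026 × 2440 / (15.0 × 9590) = 68.29 m³/d.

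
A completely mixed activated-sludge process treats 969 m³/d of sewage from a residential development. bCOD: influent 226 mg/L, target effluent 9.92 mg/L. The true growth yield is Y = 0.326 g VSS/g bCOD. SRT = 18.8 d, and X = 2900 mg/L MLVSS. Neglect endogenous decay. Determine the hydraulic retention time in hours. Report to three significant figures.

τ ≈ 11.0 h

V·X = Y·Q·ΔS·θ_c gives V = 0.326 × 969 × (226 − 9.92) × 18.8 / 2900 = 442.5 m³.
Hydraulic retention time τ = V/Q = 442.5 / 969 = 0.4567 d = 10.96 h.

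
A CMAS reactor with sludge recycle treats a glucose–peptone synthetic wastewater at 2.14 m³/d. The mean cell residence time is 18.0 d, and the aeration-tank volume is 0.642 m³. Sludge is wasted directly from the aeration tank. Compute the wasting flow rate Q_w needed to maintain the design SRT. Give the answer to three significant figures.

Q_w ≈ 0.0357 m³/d

Wasting from the aeration tank: Q_w = V / θ_c = 0.6420 / 18.0 = 0.03567 m³/d.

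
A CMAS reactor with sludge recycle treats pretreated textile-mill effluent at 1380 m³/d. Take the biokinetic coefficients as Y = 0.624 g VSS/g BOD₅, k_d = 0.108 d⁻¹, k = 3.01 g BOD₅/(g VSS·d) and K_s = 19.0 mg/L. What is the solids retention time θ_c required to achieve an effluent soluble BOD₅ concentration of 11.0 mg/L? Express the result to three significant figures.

θ_c ≈ 1.72 d

At the target effluent, Y k S/(K_s+S) = 0.624×3.01×11.0/30.00 = 0.6887 d⁻¹.
Then 1/θ_c = μ − k_d = 0.6887 − 0.108 = 0.5807 d⁻¹, giving θ_c = 1.722 d.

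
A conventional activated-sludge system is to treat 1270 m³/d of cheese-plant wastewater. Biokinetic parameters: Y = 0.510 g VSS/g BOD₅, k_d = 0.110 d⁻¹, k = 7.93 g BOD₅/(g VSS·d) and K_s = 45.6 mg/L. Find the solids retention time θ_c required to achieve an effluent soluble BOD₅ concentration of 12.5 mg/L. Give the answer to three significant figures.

Specific growth rate at S = 12.5 mg/L: μ = YkS/(K_s+S) = 0.510·7.93·12.5/(45.6+12.5) = 0.8701 d⁻¹.
θ_c = 1/(μ − k_d) = 1/(0.8701 − 0.110) = 1/0.7601 = 1.316 d.

θ_c ≈ 1.32 d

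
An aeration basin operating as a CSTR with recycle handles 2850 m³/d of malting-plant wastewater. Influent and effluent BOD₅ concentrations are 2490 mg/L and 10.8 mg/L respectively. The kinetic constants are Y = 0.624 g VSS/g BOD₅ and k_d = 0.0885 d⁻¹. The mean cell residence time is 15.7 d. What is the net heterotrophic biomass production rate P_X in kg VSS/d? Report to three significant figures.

P_X ≈ 1850 kg VSS/d

Correct the yield for decay: Y_obs = Y/(1 + k_d θ_c) = 0.624 / (1 + 0.0885 × 15.7) = 0.624 / 2.389 = 0.2611.
ΔS = 2490 − 10.8 = 2479 mg/L, so the substrate removal rate is 2850 × 2479/1000 = 7066 kg BOD₅/d.
Net biomass production P_X = Y_obs × Q·(S₀ − S) = 0.2611 × 7066 = 1845 kg VSS/d.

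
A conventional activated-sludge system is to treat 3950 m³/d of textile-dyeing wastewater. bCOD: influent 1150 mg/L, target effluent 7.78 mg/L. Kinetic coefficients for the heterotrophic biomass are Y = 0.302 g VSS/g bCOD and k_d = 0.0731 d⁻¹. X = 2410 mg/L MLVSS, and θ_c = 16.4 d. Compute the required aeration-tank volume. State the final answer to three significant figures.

V ≈ 4220 m³

Rearranging the biomass balance for a CMAS with decay, V = Y·Q·ΔS·θ_c / [X·(1+k_d θ_c)] = 0.302 × 3950 × (1150 − 7.78) × 16.4 / [2410 × (1 + 0.0731 × 16.4)] = 2.23×10^7 / 5299 = 4217 m³.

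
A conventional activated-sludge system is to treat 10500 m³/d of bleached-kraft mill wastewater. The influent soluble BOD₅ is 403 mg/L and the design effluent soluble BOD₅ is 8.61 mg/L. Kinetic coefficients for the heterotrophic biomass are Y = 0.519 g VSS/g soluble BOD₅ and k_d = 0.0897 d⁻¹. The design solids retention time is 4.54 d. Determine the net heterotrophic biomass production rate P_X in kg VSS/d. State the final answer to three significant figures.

P_X ≈ 1530 kg VSS/d

Observed yield with endogenous decay: Y_obs = Y / (1 + k_d·θ_c) = 0.519 / (1 + 0.0897 × 4.54) = 0.519 / 1.407 = 0.3688 g VSS/g soluble BOD₅.
ΔS = 403 − 8.61 = 394.4 mg/L, so the substrate removal rate is 10500 × 394.4/1000 = 4141 kg soluble BOD₅/d.
P_X = Y_obs · Q(S₀ − S) = 0.3688 × 4141 = 1527 kg VSS/d.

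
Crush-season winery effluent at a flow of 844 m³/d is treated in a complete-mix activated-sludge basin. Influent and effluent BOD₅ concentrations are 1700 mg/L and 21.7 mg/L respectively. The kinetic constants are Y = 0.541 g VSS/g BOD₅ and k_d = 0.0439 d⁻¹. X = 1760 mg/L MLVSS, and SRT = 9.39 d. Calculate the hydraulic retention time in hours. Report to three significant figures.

From the SRT design equation V = Y Q (S₀−S) θ_c / [X (1 + k_d θ_c)] = 0.541 × 844 × (1700 − 21.7) × 9.39 / [1760 × (1 + 0.0439 × 9.39)] = 7.2×10^6 / 2486 = 2895 m³.
τ = V/Q = 2895/844 = 3.430 d, or 82.32 h.

τ ≈ 82.3 h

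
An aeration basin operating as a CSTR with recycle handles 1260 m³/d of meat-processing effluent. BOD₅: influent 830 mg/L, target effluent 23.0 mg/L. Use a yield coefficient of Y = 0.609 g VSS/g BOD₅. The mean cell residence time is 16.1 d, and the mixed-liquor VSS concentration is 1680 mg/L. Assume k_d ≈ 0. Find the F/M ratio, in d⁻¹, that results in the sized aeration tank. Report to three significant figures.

F/M ≈ 0.105 d⁻¹

V·X = Y·Q·ΔS·θ_c gives V = 0.609 × 1260 × (830 − 23.0) × 16.1 / 1680 = 5934 m³.
F/M = Q·S₀ / (V·X) = 1260 × 830 / (5934 × 1680) = 0.1049 g BOD₅·(g VSS·d)⁻¹.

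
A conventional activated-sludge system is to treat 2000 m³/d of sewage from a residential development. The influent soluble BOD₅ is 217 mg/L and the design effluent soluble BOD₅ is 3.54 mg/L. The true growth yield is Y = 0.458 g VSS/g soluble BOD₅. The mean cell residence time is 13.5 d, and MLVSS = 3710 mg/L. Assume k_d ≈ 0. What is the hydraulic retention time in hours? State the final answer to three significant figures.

With k_d = 0 the design equation reduces to V = Y Q (S₀−S) θ_c / X = 0.458 × 2000 × (217 − 3.54) × 13.5 / 3710 = 711.5 m³.
τ = V/Q = 711.5/2000 = 0.3557 d, or 8.538 h.

τ ≈ 8.54 h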